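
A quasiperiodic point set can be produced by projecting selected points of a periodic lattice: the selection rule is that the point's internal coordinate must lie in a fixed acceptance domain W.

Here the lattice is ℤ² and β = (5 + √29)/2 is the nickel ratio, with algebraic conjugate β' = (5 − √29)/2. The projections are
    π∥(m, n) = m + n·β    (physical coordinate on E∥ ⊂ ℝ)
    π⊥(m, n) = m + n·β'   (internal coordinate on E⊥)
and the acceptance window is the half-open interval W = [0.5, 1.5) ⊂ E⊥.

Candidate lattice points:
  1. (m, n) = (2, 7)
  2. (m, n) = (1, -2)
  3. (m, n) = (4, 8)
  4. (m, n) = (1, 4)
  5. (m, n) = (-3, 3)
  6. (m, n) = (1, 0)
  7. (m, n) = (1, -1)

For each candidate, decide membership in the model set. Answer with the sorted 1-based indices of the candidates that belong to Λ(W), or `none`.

β' = (5−√29)/2 ≈ -0.19258.
#1 (2,7): internal coord 2 + (7)·β' = +0.65192; +0.65192 ∈ [0.5, 1.5) → IN Λ
#2 (1,-2): internal coord 1 + (-2)·β' = +1.38516; +1.38516 ∈ [0.5, 1.5) → IN Λ
#3 (4,8): internal coord 4 + (8)·β' = +2.45934; +2.45934 ∉ [0.5, 1.5) → out
#4 (1,4): internal coord 1 + (4)·β' = +0.22967; +0.22967 ∉ [0.5, 1.5) → out
#5 (-3,3): internal coord -3 + (3)·β' = -3.57775; -3.57775 ∉ [0.5, 1.5) → out
#6 (1,0): internal coord 1 + (0)·β' = +1.00000; +1.00000 ∈ [0.5, 1.5) → IN Λ
#7 (1,-1): internal coord 1 + (-1)·β' = +1.19258; +1.19258 ∈ [0.5, 1.5) → IN Λ

1, 2, 6, 7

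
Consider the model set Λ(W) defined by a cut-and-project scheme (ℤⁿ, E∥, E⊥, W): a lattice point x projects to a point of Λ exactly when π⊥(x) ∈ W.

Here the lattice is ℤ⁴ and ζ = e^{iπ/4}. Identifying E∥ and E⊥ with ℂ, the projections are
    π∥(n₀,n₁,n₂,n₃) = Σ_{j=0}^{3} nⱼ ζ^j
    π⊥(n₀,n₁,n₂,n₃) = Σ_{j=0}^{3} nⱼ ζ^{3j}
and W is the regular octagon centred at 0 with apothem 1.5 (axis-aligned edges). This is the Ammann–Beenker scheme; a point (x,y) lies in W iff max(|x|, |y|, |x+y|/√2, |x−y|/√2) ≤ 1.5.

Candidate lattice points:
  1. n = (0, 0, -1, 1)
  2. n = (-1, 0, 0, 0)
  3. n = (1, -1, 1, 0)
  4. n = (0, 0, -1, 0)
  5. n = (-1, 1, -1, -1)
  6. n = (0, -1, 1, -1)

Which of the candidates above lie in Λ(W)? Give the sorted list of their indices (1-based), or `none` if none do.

Internal map: ζ^{3j} for j=0..3 gives (1,0), (−√2/2,√2/2), (0,−1), (√2/2,√2/2).
#1 (0, 0, -1, 1): internal (0.70711, 1.70711); octagon support 1.70711 vs apothem 1.5 → ∉ W
#2 (-1, 0, 0, 0): internal (-1.00000, 0.00000); octagon support 1.00000 vs apothem 1.5 → ∈ W
#3 (1, -1, 1, 0): internal (1.70711, -1.70711); octagon support 2.41421 vs apothem 1.5 → ∉ W
#4 (0, 0, -1, 0): internal (0.00000, 1.00000); octagon support 1.00000 vs apothem 1.5 → ∈ W
#5 (-1, 1, -1, -1): internal (-2.41421, 1.00000); octagon support 2.41421 vs apothem 1.5 → ∉ W
#6 (0, -1, 1, -1): internal (0.00000, -2.41421); octagon support 2.41421 vs apothem 1.5 → ∉ W

2, 4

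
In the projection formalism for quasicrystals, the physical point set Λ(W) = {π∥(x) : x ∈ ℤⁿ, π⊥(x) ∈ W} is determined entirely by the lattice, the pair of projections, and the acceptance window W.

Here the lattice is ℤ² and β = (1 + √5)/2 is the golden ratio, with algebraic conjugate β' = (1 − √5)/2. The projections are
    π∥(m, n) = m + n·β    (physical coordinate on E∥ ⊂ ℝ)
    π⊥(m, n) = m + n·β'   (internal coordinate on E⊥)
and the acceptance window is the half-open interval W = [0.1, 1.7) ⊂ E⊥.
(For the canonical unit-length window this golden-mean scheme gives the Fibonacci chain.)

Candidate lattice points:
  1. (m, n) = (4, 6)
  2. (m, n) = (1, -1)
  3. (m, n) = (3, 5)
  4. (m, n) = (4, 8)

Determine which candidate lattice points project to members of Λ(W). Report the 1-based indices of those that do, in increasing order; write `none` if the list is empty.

1, 2

Numerically β ≈ 1.61803 and β' = −1/β ≈ -0.61803.
[1] lift (4,6): star map gives 0.29180; window check 0.1 ≤ 0.29180 < 1.7 is true → IN Λ
[2] lift (1,-1): star map gives 1.61803; window check 0.1 ≤ 1.61803 < 1.7 is true → IN Λ
[3] lift (3,5): star map gives -0.09017; window check 0.1 ≤ -0.09017 < 1.7 is false → out
[4] lift (4,8): star map gives -0.94427; window check 0.1 ≤ -0.94427 < 1.7 is false → out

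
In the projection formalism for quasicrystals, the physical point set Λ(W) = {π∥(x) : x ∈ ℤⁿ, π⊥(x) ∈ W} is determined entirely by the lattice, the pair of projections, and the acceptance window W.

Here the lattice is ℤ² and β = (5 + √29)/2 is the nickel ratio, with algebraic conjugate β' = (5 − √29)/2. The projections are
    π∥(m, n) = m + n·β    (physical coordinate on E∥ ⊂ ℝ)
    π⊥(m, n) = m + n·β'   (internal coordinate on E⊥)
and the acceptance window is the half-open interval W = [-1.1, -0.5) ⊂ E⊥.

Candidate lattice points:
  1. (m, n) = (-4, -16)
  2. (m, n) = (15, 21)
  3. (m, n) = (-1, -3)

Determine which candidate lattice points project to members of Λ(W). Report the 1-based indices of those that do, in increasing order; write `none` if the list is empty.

Compute β' = (5−√29)/2 = -0.192582, so π⊥(m,n) = m -0.192582·n.
candidate 1: (m,n)=(-4,-16) → π∥ = -4-16·β ≈ -87.081318, π⊥ = -4-16·β' ≈ -0.918682 ∈ [-1.1, -0.5) ⇒ IN Λ
candidate 2: (m,n)=(15,21) → π∥ = 15+21·β ≈ 124.044230, π⊥ = 15+21·β' ≈ 10.955770 ∉ [-1.1, -0.5) ⇒ out
candidate 3: (m,n)=(-1,-3) → π∥ = -1-3·β ≈ -16.577747, π⊥ = -1-3·β' ≈ -0.422253 ∉ [-1.1, -0.5) ⇒ out

1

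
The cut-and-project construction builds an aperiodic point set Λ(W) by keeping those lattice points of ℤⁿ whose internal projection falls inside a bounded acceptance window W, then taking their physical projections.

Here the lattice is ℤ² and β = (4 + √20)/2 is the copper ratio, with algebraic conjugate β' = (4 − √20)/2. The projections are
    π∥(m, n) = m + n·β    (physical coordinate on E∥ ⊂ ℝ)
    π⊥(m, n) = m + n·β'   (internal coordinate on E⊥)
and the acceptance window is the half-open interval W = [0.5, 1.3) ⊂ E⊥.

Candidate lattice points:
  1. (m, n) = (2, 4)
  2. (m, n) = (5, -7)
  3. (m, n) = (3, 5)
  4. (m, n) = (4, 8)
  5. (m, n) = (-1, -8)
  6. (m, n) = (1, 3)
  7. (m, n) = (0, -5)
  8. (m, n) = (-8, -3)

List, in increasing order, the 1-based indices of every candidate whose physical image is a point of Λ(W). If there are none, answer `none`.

1, 5, 7

β' = (4−√20)/2 ≈ -0.2361.
candidate 1: (m,n)=(2,4) → π∥ = 2+4·β ≈ 18.9443, π⊥ = 2+4·β' ≈ 1.0557 ∈ [0.5, 1.3) ⇒ IN Λ
candidate 2: (m,n)=(5,-7) → π∥ = 5-7·β ≈ -24.6525, π⊥ = 5-7·β' ≈ 6.6525 ∉ [0.5, 1.3) ⇒ out
candidate 3: (m,n)=(3,5) → π∥ = 3+5·β ≈ 24.1803, π⊥ = 3+5·β' ≈ 1.8197 ∉ [0.5, 1.3) ⇒ out
candidate 4: (m,n)=(4,8) → π∥ = 4+8·β ≈ 37.8885, π⊥ = 4+8·β' ≈ 2.1115 ∉ [0.5, 1.3) ⇒ out
candidate 5: (m,n)=(-1,-8) → π∥ = -1-8·β ≈ -34.8885, π⊥ = -1-8·β' ≈ 0.8885 ∈ [0.5, 1.3) ⇒ IN Λ
candidate 6: (m,n)=(1,3) → π∥ = 1+3·β ≈ 13.7082, π⊥ = 1+3·β' ≈ 0.2918 ∉ [0.5, 1.3) ⇒ out
candidate 7: (m,n)=(0,-5) → π∥ = 0-5·β ≈ -21.1803, π⊥ = 0-5·β' ≈ 1.1803 ∈ [0.5, 1.3) ⇒ IN Λ
candidate 8: (m,n)=(-8,-3) → π∥ = -8-3·β ≈ -20.7082, π⊥ = -8-3·β' ≈ -7.2918 ∉ [0.5, 1.3) ⇒ out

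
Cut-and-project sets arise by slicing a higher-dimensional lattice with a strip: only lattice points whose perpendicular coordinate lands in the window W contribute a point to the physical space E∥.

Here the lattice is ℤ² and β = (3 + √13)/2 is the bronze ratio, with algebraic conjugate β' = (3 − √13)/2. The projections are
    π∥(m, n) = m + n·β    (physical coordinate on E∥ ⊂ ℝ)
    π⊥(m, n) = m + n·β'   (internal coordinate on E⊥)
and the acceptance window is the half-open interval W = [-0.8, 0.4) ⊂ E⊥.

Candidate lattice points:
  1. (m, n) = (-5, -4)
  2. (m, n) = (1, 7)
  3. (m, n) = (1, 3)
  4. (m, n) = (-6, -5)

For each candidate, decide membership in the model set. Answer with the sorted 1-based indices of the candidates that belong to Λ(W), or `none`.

3

Compute β' = (3−√13)/2 = -0.30278, so π⊥(m,n) = m -0.30278·n.
[1] lift (-5,-4): star map gives -3.78890; window check -0.8 ≤ -3.78890 < 0.4 is false → out
[2] lift (1,7): star map gives -1.11943; window check -0.8 ≤ -1.11943 < 0.4 is false → out
[3] lift (1,3): star map gives 0.09167; window check -0.8 ≤ 0.09167 < 0.4 is true → IN Λ
[4] lift (-6,-5): star map gives -4.48612; window check -0.8 ≤ -4.48612 < 0.4 is false → out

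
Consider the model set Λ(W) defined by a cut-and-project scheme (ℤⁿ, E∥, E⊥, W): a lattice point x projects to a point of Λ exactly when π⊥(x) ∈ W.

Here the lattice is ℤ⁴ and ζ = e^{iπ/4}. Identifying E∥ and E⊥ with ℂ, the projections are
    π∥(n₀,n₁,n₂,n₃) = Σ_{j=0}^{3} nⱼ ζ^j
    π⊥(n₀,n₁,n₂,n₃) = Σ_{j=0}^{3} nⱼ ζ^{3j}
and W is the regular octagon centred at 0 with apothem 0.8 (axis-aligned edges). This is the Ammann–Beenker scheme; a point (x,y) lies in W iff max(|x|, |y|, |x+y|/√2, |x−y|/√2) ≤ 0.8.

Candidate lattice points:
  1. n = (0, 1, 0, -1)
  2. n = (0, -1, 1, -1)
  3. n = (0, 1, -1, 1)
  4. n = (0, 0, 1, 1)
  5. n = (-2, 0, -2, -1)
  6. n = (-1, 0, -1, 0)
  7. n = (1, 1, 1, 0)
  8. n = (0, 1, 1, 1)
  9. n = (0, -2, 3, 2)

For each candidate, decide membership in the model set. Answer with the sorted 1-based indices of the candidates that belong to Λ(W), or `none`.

4, 7, 8

π⊥(n) = n₀ + n₁ζ³ + n₂ζ⁶ + n₃ζ⁹ where ζ = e^{iπ/4}.
#1 (0, 1, 0, -1): internal (-1.4142, 0.0000); octagon support 1.4142 vs apothem 0.8 → ∉ W
#2 (0, -1, 1, -1): internal (0.0000, -2.4142); octagon support 2.4142 vs apothem 0.8 → ∉ W
#3 (0, 1, -1, 1): internal (0.0000, 2.4142); octagon support 2.4142 vs apothem 0.8 → ∉ W
#4 (0, 0, 1, 1): internal (0.7071, -0.2929); octagon support 0.7071 vs apothem 0.8 → ∈ W
#5 (-2, 0, -2, -1): internal (-2.7071, 1.2929); octagon support 2.8284 vs apothem 0.8 → ∉ W
#6 (-1, 0, -1, 0): internal (-1.0000, 1.0000); octagon support 1.4142 vs apothem 0.8 → ∉ W
#7 (1, 1, 1, 0): internal (0.2929, -0.2929); octagon support 0.4142 vs apothem 0.8 → ∈ W
#8 (0, 1, 1, 1): internal (0.0000, 0.4142); octagon support 0.4142 vs apothem 0.8 → ∈ W
#9 (0, -2, 3, 2): internal (2.8284, -3.0000); octagon support 4.1213 vs apothem 0.8 → ∉ W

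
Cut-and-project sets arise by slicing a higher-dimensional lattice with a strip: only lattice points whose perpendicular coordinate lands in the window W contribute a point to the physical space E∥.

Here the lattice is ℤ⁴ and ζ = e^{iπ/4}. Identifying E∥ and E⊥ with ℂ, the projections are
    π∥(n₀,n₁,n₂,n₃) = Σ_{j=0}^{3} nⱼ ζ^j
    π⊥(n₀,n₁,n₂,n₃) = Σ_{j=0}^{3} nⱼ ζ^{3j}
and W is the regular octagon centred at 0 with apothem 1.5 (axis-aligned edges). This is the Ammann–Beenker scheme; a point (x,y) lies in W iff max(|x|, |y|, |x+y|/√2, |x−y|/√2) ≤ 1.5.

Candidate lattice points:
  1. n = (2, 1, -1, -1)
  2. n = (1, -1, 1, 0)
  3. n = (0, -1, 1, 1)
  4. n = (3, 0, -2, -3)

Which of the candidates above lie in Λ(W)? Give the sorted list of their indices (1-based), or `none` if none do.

1, 4

Internal map: ζ^{3j} for j=0..3 gives (1,0), (−√2/2,√2/2), (0,−1), (√2/2,√2/2).
#1 (2, 1, -1, -1): internal (0.5858, 1.0000); octagon support 1.1213 vs apothem 1.5 → ∈ W
#2 (1, -1, 1, 0): internal (1.7071, -1.7071); octagon support 2.4142 vs apothem 1.5 → ∉ W
#3 (0, -1, 1, 1): internal (1.4142, -1.0000); octagon support 1.7071 vs apothem 1.5 → ∉ W
#4 (3, 0, -2, -3): internal (0.8787, -0.1213); octagon support 0.8787 vs apothem 1.5 → ∈ W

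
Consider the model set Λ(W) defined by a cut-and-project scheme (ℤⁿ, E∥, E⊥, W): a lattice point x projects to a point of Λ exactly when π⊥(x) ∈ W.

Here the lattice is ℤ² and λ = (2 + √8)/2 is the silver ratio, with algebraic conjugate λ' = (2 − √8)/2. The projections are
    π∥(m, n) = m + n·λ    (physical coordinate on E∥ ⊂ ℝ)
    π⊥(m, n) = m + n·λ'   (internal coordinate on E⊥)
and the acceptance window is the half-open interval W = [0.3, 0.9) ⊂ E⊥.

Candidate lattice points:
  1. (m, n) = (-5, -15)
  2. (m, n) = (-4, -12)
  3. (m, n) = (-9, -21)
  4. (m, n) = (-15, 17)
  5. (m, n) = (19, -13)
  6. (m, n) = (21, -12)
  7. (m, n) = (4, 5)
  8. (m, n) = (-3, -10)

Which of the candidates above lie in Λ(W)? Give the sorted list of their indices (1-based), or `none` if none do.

Numerically λ ≈ 2.4142 and λ' = −1/λ ≈ -0.4142.
[1] lift (-5,-15): star map gives 1.2132; window check 0.3 ≤ 1.2132 < 0.9 is false → out
[2] lift (-4,-12): star map gives 0.9706; window check 0.3 ≤ 0.9706 < 0.9 is false → out
[3] lift (-9,-21): star map gives -0.3015; window check 0.3 ≤ -0.3015 < 0.9 is false → out
[4] lift (-15,17): star map gives -22.0416; window check 0.3 ≤ -22.0416 < 0.9 is false → out
[5] lift (19,-13): star map gives 24.3848; window check 0.3 ≤ 24.3848 < 0.9 is false → out
[6] lift (21,-12): star map gives 25.9706; window check 0.3 ≤ 25.9706 < 0.9 is false → out
[7] lift (4,5): star map gives 1.9289; window check 0.3 ≤ 1.9289 < 0.9 is false → out
[8] lift (-3,-10): star map gives 1.1421; window check 0.3 ≤ 1.1421 < 0.9 is false → out

none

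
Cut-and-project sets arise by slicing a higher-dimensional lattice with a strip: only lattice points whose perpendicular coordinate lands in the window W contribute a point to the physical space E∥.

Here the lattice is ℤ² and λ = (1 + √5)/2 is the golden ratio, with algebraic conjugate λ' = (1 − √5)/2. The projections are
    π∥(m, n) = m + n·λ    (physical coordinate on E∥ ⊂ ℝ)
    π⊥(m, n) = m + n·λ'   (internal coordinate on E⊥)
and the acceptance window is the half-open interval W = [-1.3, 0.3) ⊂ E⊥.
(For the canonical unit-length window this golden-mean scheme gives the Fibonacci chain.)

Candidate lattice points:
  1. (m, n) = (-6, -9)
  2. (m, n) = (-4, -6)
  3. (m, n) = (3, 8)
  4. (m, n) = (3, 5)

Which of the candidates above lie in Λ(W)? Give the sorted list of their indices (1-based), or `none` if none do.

λ' = (1−√5)/2 ≈ -0.6180.
#1 (-6,-9): internal coord -6 + (-9)·λ' = -0.4377; -0.4377 ∈ [-1.3, 0.3) → IN Λ
#2 (-4,-6): internal coord -4 + (-6)·λ' = -0.2918; -0.2918 ∈ [-1.3, 0.3) → IN Λ
#3 (3,8): internal coord 3 + (8)·λ' = -1.9443; -1.9443 ∉ [-1.3, 0.3) → out
#4 (3,5): internal coord 3 + (5)·λ' = -0.0902; -0.0902 ∈ [-1.3, 0.3) → IN Λ

1, 2, 4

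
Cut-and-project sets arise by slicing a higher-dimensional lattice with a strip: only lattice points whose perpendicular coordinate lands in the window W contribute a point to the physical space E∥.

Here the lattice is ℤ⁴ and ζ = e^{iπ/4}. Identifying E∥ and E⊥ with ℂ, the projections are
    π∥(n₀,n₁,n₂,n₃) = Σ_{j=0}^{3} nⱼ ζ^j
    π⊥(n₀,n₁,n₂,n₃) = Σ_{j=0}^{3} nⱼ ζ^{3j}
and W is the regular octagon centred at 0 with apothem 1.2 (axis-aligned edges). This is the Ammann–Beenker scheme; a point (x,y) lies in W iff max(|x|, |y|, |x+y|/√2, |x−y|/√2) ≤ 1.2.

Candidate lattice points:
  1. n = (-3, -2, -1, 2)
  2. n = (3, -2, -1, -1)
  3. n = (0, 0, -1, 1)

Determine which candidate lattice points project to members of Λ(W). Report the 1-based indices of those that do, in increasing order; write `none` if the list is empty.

1

Internal map: ζ^{3j} for j=0..3 gives (1,0), (−√2/2,√2/2), (0,−1), (√2/2,√2/2).
candidate 1: n = (-3, -2, -1, 2) → π⊥ ≈ (-0.1716, +1.0000); max(|x|,|y|,|x±y|/√2) = 1.0000 ≤ 1.2 ⇒ ∈ W
candidate 2: n = (3, -2, -1, -1) → π⊥ ≈ (+3.7071, -1.1213); max(|x|,|y|,|x±y|/√2) = 3.7071 > 1.2 ⇒ ∉ W
candidate 3: n = (0, 0, -1, 1) → π⊥ ≈ (+0.7071, +1.7071); max(|x|,|y|,|x±y|/√2) = 1.7071 > 1.2 ⇒ ∉ W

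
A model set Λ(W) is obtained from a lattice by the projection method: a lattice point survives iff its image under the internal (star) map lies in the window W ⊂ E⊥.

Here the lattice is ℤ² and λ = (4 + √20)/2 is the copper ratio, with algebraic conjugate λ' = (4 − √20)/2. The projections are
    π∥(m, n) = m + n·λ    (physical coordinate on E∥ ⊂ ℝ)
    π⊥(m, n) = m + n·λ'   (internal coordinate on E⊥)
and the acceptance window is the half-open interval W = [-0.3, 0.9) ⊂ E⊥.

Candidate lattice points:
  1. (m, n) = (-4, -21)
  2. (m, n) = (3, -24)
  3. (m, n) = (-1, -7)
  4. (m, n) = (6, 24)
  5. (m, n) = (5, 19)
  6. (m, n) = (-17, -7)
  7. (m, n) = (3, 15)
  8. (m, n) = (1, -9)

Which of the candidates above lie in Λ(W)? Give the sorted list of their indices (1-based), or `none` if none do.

Compute λ' = (4−√20)/2 = -0.23607, so π⊥(m,n) = m -0.23607·n.
[1] lift (-4,-21): star map gives 0.95743; window check -0.3 ≤ 0.95743 < 0.9 is false → out
[2] lift (3,-24): star map gives 8.66563; window check -0.3 ≤ 8.66563 < 0.9 is false → out
[3] lift (-1,-7): star map gives 0.65248; window check -0.3 ≤ 0.65248 < 0.9 is true → IN Λ
[4] lift (6,24): star map gives 0.33437; window check -0.3 ≤ 0.33437 < 0.9 is true → IN Λ
[5] lift (5,19): star map gives 0.51471; window check -0.3 ≤ 0.51471 < 0.9 is true → IN Λ
[6] lift (-17,-7): star map gives -15.34752; window check -0.3 ≤ -15.34752 < 0.9 is false → out
[7] lift (3,15): star map gives -0.54102; window check -0.3 ≤ -0.54102 < 0.9 is false → out
[8] lift (1,-9): star map gives 3.12461; window check -0.3 ≤ 3.12461 < 0.9 is false → out

3, 4, 5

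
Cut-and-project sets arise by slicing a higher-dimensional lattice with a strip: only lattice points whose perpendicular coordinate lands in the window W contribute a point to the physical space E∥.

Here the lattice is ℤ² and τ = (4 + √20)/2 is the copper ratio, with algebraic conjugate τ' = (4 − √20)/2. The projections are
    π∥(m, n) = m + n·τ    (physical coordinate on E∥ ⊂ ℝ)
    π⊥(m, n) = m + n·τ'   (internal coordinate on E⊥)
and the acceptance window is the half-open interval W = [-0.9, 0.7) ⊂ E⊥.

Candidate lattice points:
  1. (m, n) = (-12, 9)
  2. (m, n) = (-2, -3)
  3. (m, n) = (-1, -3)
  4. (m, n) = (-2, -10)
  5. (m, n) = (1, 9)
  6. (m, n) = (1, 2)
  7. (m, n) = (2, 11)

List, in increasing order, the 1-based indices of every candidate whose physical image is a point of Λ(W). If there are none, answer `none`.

τ' = (4−√20)/2 ≈ -0.2361.
[1] lift (-12,9): star map gives -14.1246; window check -0.9 ≤ -14.1246 < 0.7 is false → out
[2] lift (-2,-3): star map gives -1.2918; window check -0.9 ≤ -1.2918 < 0.7 is false → out
[3] lift (-1,-3): star map gives -0.2918; window check -0.9 ≤ -0.2918 < 0.7 is true → IN Λ
[4] lift (-2,-10): star map gives 0.3607; window check -0.9 ≤ 0.3607 < 0.7 is true → IN Λ
[5] lift (1,9): star map gives -1.1246; window check -0.9 ≤ -1.1246 < 0.7 is false → out
[6] lift (1,2): star map gives 0.5279; window check -0.9 ≤ 0.5279 < 0.7 is true → IN Λ
[7] lift (2,11): star map gives -0.5967; window check -0.9 ≤ -0.5967 < 0.7 is true → IN Λ

3, 4, 6, 7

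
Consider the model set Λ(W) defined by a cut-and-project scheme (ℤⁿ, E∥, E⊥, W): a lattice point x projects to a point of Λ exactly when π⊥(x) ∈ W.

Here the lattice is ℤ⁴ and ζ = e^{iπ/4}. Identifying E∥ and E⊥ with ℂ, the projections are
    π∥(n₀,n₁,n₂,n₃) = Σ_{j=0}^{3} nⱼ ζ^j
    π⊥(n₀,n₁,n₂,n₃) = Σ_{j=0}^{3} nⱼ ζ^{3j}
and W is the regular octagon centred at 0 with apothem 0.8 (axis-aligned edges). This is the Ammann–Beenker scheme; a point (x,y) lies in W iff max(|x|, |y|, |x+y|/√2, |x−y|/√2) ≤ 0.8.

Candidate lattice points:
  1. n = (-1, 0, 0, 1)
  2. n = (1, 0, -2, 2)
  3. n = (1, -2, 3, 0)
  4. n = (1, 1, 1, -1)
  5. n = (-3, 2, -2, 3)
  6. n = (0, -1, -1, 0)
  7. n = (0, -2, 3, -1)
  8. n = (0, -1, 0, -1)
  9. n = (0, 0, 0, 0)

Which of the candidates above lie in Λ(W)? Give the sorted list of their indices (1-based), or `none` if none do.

1, 6, 9

With ζ = e^{iπ/4} the internal vectors are ζ^0,ζ^3,ζ^6,ζ^9.
#1 (-1, 0, 0, 1): internal (-0.29289, 0.70711); octagon support 0.70711 vs apothem 0.8 → ∈ W
#2 (1, 0, -2, 2): internal (2.41421, 3.41421); octagon support 4.12132 vs apothem 0.8 → ∉ W
#3 (1, -2, 3, 0): internal (2.41421, -4.41421); octagon support 4.82843 vs apothem 0.8 → ∉ W
#4 (1, 1, 1, -1): internal (-0.41421, -1.00000); octagon support 1.00000 vs apothem 0.8 → ∉ W
#5 (-3, 2, -2, 3): internal (-2.29289, 5.53553); octagon support 5.53553 vs apothem 0.8 → ∉ W
#6 (0, -1, -1, 0): internal (0.70711, 0.29289); octagon support 0.70711 vs apothem 0.8 → ∈ W
#7 (0, -2, 3, -1): internal (0.70711, -5.12132); octagon support 5.12132 vs apothem 0.8 → ∉ W
#8 (0, -1, 0, -1): internal (0.00000, -1.41421); octagon support 1.41421 vs apothem 0.8 → ∉ W
#9 (0, 0, 0, 0): internal (0.00000, 0.00000); octagon support 0.00000 vs apothem 0.8 → ∈ W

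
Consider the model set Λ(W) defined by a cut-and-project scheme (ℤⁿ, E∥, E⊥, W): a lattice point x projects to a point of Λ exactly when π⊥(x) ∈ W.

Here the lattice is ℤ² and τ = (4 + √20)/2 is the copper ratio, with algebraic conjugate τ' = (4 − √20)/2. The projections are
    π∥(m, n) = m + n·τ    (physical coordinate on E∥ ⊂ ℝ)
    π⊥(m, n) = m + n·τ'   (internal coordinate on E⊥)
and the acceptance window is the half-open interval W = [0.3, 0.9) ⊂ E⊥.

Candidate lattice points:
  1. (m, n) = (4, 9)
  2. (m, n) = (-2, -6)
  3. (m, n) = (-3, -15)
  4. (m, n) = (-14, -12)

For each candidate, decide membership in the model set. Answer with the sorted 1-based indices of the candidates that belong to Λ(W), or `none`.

3

Numerically τ ≈ 4.236068 and τ' = −1/τ ≈ -0.236068.
#1 (4,9): internal coord 4 + (9)·τ' = +1.875388; +1.875388 ∉ [0.3, 0.9) → out
#2 (-2,-6): internal coord -2 + (-6)·τ' = -0.583592; -0.583592 ∉ [0.3, 0.9) → out
#3 (-3,-15): internal coord -3 + (-15)·τ' = +0.541020; +0.541020 ∈ [0.3, 0.9) → IN Λ
#4 (-14,-12): internal coord -14 + (-12)·τ' = -11.167184; -11.167184 ∉ [0.3, 0.9) → out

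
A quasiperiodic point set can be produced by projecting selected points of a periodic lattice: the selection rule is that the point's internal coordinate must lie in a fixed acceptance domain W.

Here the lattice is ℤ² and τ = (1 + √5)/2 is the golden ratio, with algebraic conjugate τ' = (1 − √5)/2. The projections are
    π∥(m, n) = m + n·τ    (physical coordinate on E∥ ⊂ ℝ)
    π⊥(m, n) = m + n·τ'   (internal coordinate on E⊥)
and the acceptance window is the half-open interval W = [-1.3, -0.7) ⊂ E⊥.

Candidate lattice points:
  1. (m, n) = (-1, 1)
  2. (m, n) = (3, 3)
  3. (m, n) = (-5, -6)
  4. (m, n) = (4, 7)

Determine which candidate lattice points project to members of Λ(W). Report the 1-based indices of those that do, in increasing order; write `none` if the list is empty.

3

Compute τ' = (1−√5)/2 = -0.6180, so π⊥(m,n) = m -0.6180·n.
candidate 1: (m,n)=(-1,1) → π∥ = -1+1·τ ≈ 0.6180, π⊥ = -1+1·τ' ≈ -1.6180 ∉ [-1.3, -0.7) ⇒ out
candidate 2: (m,n)=(3,3) → π∥ = 3+3·τ ≈ 7.8541, π⊥ = 3+3·τ' ≈ 1.1459 ∉ [-1.3, -0.7) ⇒ out
candidate 3: (m,n)=(-5,-6) → π∥ = -5-6·τ ≈ -14.7082, π⊥ = -5-6·τ' ≈ -1.2918 ∈ [-1.3, -0.7) ⇒ IN Λ
candidate 4: (m,n)=(4,7) → π∥ = 4+7·τ ≈ 15.3262, π⊥ = 4+7·τ' ≈ -0.3262 ∉ [-1.3, -0.7) ⇒ out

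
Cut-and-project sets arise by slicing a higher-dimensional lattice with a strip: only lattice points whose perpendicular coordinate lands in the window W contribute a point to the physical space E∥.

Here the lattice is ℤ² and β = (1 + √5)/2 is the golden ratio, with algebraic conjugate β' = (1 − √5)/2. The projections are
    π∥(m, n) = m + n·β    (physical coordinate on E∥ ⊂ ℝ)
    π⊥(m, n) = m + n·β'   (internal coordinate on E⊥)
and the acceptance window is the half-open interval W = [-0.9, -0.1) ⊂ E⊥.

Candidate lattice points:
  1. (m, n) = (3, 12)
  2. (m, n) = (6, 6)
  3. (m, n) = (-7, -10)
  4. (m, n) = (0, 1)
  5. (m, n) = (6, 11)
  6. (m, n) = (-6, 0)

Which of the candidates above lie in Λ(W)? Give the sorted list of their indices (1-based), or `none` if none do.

3, 4, 5

β' = (1−√5)/2 ≈ -0.6180.
[1] lift (3,12): star map gives -4.4164; window check -0.9 ≤ -4.4164 < -0.1 is false → out
[2] lift (6,6): star map gives 2.2918; window check -0.9 ≤ 2.2918 < -0.1 is false → out
[3] lift (-7,-10): star map gives -0.8197; window check -0.9 ≤ -0.8197 < -0.1 is true → IN Λ
[4] lift (0,1): star map gives -0.6180; window check -0.9 ≤ -0.6180 < -0.1 is true → IN Λ
[5] lift (6,11): star map gives -0.7984; window check -0.9 ≤ -0.7984 < -0.1 is true → IN Λ
[6] lift (-6,0): star map gives -6.0000; window check -0.9 ≤ -6.0000 < -0.1 is false → out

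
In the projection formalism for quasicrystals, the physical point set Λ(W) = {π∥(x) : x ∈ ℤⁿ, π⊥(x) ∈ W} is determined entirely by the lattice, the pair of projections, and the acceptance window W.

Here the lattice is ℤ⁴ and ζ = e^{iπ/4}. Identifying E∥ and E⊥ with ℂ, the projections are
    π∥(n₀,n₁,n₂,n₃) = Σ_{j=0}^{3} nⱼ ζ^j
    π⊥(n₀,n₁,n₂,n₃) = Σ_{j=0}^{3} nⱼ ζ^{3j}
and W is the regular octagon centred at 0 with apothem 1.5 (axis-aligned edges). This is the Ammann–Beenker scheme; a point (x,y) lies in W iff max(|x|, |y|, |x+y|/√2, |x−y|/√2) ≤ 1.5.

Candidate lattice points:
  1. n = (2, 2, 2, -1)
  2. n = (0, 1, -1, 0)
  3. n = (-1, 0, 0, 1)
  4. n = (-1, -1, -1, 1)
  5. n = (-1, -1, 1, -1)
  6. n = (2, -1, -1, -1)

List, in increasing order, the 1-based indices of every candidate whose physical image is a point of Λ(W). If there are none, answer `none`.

1, 3, 4

With ζ = e^{iπ/4} the internal vectors are ζ^0,ζ^3,ζ^6,ζ^9.
candidate 1: n = (2, 2, 2, -1) → π⊥ ≈ (-0.12132, -1.29289); max(|x|,|y|,|x±y|/√2) = 1.29289 ≤ 1.5 ⇒ ∈ W
candidate 2: n = (0, 1, -1, 0) → π⊥ ≈ (-0.70711, +1.70711); max(|x|,|y|,|x±y|/√2) = 1.70711 > 1.5 ⇒ ∉ W
candidate 3: n = (-1, 0, 0, 1) → π⊥ ≈ (-0.29289, +0.70711); max(|x|,|y|,|x±y|/√2) = 0.70711 ≤ 1.5 ⇒ ∈ W
candidate 4: n = (-1, -1, -1, 1) → π⊥ ≈ (+0.41421, +1.00000); max(|x|,|y|,|x±y|/√2) = 1.00000 ≤ 1.5 ⇒ ∈ W
candidate 5: n = (-1, -1, 1, -1) → π⊥ ≈ (-1.00000, -2.41421); max(|x|,|y|,|x±y|/√2) = 2.41421 > 1.5 ⇒ ∉ W
candidate 6: n = (2, -1, -1, -1) → π⊥ ≈ (+2.00000, -0.41421); max(|x|,|y|,|x±y|/√2) = 2.00000 > 1.5 ⇒ ∉ W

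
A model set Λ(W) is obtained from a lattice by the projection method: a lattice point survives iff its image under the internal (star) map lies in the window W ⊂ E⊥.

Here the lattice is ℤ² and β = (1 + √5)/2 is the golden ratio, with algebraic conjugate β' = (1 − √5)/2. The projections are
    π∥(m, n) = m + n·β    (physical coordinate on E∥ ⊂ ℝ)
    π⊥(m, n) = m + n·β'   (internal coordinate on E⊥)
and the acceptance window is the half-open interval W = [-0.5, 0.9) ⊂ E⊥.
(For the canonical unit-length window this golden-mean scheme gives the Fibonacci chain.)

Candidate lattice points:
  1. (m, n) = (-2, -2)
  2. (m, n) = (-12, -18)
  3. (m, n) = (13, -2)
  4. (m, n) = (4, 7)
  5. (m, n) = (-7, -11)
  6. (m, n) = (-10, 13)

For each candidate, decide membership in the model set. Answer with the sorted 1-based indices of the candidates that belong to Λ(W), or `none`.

β' = (1−√5)/2 ≈ -0.618034.
[1] lift (-2,-2): star map gives -0.763932; window check -0.5 ≤ -0.763932 < 0.9 is false → out
[2] lift (-12,-18): star map gives -0.875388; window check -0.5 ≤ -0.875388 < 0.9 is false → out
[3] lift (13,-2): star map gives 14.236068; window check -0.5 ≤ 14.236068 < 0.9 is false → out
[4] lift (4,7): star map gives -0.326238; window check -0.5 ≤ -0.326238 < 0.9 is true → IN Λ
[5] lift (-7,-11): star map gives -0.201626; window check -0.5 ≤ -0.201626 < 0.9 is true → IN Λ
[6] lift (-10,13): star map gives -18.034442; window check -0.5 ≤ -18.034442 < 0.9 is false → out

4, 5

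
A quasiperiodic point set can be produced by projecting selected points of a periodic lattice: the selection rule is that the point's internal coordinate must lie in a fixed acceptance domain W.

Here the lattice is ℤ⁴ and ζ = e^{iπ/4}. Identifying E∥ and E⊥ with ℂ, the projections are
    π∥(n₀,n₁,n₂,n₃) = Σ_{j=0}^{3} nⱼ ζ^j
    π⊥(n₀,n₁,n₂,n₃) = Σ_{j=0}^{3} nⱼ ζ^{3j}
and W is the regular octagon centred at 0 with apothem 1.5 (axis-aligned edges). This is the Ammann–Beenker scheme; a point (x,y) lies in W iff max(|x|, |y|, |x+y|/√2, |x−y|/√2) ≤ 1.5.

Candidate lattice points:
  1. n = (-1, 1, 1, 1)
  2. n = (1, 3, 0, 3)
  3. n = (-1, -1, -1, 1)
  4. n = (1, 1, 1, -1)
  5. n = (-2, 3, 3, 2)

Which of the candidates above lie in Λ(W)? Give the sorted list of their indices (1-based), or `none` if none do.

1, 3, 4

Internal map: ζ^{3j} for j=0..3 gives (1,0), (−√2/2,√2/2), (0,−1), (√2/2,√2/2).
#1 (-1, 1, 1, 1): internal (-1.00000, 0.41421); octagon support 1.00000 vs apothem 1.5 → ∈ W
#2 (1, 3, 0, 3): internal (1.00000, 4.24264); octagon support 4.24264 vs apothem 1.5 → ∉ W
#3 (-1, -1, -1, 1): internal (0.41421, 1.00000); octagon support 1.00000 vs apothem 1.5 → ∈ W
#4 (1, 1, 1, -1): internal (-0.41421, -1.00000); octagon support 1.00000 vs apothem 1.5 → ∈ W
#5 (-2, 3, 3, 2): internal (-2.70711, 0.53553); octagon support 2.70711 vs apothem 1.5 → ∉ W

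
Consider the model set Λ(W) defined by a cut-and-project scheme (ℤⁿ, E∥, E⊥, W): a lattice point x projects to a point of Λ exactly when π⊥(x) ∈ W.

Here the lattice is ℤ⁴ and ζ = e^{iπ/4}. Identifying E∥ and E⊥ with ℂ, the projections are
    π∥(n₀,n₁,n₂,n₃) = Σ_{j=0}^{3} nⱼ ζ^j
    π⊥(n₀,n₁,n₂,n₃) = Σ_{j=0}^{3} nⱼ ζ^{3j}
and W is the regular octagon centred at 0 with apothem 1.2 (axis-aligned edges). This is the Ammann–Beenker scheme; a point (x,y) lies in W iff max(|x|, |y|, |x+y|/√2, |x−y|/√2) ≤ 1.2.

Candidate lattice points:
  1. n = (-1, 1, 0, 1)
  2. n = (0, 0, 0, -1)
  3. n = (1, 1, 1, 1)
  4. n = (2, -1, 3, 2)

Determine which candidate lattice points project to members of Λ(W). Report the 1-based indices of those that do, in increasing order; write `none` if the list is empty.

2, 3

Internal map: ζ^{3j} for j=0..3 gives (1,0), (−√2/2,√2/2), (0,−1), (√2/2,√2/2).
candidate 1: n = (-1, 1, 0, 1) → π⊥ ≈ (-1.000000, +1.414214); max(|x|,|y|,|x±y|/√2) = 1.707107 > 1.2 ⇒ ∉ W
candidate 2: n = (0, 0, 0, -1) → π⊥ ≈ (-0.707107, -0.707107); max(|x|,|y|,|x±y|/√2) = 1.000000 ≤ 1.2 ⇒ ∈ W
candidate 3: n = (1, 1, 1, 1) → π⊥ ≈ (+1.000000, +0.414214); max(|x|,|y|,|x±y|/√2) = 1.000000 ≤ 1.2 ⇒ ∈ W
candidate 4: n = (2, -1, 3, 2) → π⊥ ≈ (+4.121320, -2.292893); max(|x|,|y|,|x±y|/√2) = 4.535534 > 1.2 ⇒ ∉ W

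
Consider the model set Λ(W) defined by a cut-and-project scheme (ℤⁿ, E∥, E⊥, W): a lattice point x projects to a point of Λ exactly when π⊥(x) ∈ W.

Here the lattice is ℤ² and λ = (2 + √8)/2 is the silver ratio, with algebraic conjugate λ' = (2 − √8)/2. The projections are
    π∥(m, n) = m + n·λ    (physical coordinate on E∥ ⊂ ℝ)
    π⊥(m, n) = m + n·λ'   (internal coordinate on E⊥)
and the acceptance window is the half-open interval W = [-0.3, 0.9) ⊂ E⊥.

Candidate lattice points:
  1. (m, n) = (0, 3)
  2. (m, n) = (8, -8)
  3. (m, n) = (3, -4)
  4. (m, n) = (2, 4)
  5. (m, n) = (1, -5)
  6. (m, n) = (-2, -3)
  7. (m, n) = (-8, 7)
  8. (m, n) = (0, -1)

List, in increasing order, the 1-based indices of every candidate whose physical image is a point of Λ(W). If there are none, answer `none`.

4, 8

λ' = (2−√8)/2 ≈ -0.41421.
candidate 1: (m,n)=(0,3) → π∥ = 0+3·λ ≈ 7.24264, π⊥ = 0+3·λ' ≈ -1.24264 ∉ [-0.3, 0.9) ⇒ out
candidate 2: (m,n)=(8,-8) → π∥ = 8-8·λ ≈ -11.31371, π⊥ = 8-8·λ' ≈ 11.31371 ∉ [-0.3, 0.9) ⇒ out
candidate 3: (m,n)=(3,-4) → π∥ = 3-4·λ ≈ -6.65685, π⊥ = 3-4·λ' ≈ 4.65685 ∉ [-0.3, 0.9) ⇒ out
candidate 4: (m,n)=(2,4) → π∥ = 2+4·λ ≈ 11.65685, π⊥ = 2+4·λ' ≈ 0.34315 ∈ [-0.3, 0.9) ⇒ IN Λ
candidate 5: (m,n)=(1,-5) → π∥ = 1-5·λ ≈ -11.07107, π⊥ = 1-5·λ' ≈ 3.07107 ∉ [-0.3, 0.9) ⇒ out
candidate 6: (m,n)=(-2,-3) → π∥ = -2-3·λ ≈ -9.24264, π⊥ = -2-3·λ' ≈ -0.75736 ∉ [-0.3, 0.9) ⇒ out
candidate 7: (m,n)=(-8,7) → π∥ = -8+7·λ ≈ 8.89949, π⊥ = -8+7·λ' ≈ -10.89949 ∉ [-0.3, 0.9) ⇒ out
candidate 8: (m,n)=(0,-1) → π∥ = 0-1·λ ≈ -2.41421, π⊥ = 0-1·λ' ≈ 0.41421 ∈ [-0.3, 0.9) ⇒ IN Λ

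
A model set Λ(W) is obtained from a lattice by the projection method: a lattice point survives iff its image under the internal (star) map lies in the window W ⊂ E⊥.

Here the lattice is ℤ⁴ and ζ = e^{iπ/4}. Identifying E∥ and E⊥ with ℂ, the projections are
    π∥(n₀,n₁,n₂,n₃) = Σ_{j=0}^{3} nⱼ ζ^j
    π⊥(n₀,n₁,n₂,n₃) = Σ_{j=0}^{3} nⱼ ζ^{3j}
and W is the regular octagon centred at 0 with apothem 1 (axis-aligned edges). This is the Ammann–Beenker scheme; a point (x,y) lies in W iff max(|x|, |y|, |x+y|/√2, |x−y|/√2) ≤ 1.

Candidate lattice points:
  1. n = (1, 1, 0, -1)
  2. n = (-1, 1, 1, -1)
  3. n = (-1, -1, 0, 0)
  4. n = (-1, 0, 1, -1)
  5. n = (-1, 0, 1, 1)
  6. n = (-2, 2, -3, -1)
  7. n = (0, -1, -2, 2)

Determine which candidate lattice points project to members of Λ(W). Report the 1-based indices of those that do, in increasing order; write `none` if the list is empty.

With ζ = e^{iπ/4} the internal vectors are ζ^0,ζ^3,ζ^6,ζ^9.
candidate 1: n = (1, 1, 0, -1) → π⊥ ≈ (-0.41421, +0.00000); max(|x|,|y|,|x±y|/√2) = 0.41421 ≤ 1 ⇒ ∈ W
candidate 2: n = (-1, 1, 1, -1) → π⊥ ≈ (-2.41421, -1.00000); max(|x|,|y|,|x±y|/√2) = 2.41421 > 1 ⇒ ∉ W
candidate 3: n = (-1, -1, 0, 0) → π⊥ ≈ (-0.29289, -0.70711); max(|x|,|y|,|x±y|/√2) = 0.70711 ≤ 1 ⇒ ∈ W
candidate 4: n = (-1, 0, 1, -1) → π⊥ ≈ (-1.70711, -1.70711); max(|x|,|y|,|x±y|/√2) = 2.41421 > 1 ⇒ ∉ W
candidate 5: n = (-1, 0, 1, 1) → π⊥ ≈ (-0.29289, -0.29289); max(|x|,|y|,|x±y|/√2) = 0.41421 ≤ 1 ⇒ ∈ W
candidate 6: n = (-2, 2, -3, -1) → π⊥ ≈ (-4.12132, +3.70711); max(|x|,|y|,|x±y|/√2) = 5.53553 > 1 ⇒ ∉ W
candidate 7: n = (0, -1, -2, 2) → π⊥ ≈ (+2.12132, +2.70711); max(|x|,|y|,|x±y|/√2) = 3.41421 > 1 ⇒ ∉ W

1, 3, 5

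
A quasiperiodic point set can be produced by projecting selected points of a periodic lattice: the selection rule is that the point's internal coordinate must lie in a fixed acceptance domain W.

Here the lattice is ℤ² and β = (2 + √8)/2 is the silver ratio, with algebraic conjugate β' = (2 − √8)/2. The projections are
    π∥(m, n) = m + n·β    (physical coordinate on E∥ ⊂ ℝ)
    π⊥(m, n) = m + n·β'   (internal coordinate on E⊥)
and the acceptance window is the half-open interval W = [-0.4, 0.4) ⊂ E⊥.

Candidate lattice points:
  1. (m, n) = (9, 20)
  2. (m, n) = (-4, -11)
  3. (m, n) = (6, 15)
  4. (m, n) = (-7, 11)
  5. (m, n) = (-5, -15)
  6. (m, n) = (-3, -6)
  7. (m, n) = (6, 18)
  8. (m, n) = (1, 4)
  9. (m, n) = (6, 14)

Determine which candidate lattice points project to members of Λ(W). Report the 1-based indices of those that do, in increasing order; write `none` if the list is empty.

Compute β' = (2−√8)/2 = -0.4142, so π⊥(m,n) = m -0.4142·n.
[1] lift (9,20): star map gives 0.7157; window check -0.4 ≤ 0.7157 < 0.4 is false → out
[2] lift (-4,-11): star map gives 0.5563; window check -0.4 ≤ 0.5563 < 0.4 is false → out
[3] lift (6,15): star map gives -0.2132; window check -0.4 ≤ -0.2132 < 0.4 is true → IN Λ
[4] lift (-7,11): star map gives -11.5563; window check -0.4 ≤ -11.5563 < 0.4 is false → out
[5] lift (-5,-15): star map gives 1.2132; window check -0.4 ≤ 1.2132 < 0.4 is false → out
[6] lift (-3,-6): star map gives -0.5147; window check -0.4 ≤ -0.5147 < 0.4 is false → out
[7] lift (6,18): star map gives -1.4558; window check -0.4 ≤ -1.4558 < 0.4 is false → out
[8] lift (1,4): star map gives -0.6569; window check -0.4 ≤ -0.6569 < 0.4 is false → out
[9] lift (6,14): star map gives 0.2010; window check -0.4 ≤ 0.2010 < 0.4 is true → IN Λ

3, 9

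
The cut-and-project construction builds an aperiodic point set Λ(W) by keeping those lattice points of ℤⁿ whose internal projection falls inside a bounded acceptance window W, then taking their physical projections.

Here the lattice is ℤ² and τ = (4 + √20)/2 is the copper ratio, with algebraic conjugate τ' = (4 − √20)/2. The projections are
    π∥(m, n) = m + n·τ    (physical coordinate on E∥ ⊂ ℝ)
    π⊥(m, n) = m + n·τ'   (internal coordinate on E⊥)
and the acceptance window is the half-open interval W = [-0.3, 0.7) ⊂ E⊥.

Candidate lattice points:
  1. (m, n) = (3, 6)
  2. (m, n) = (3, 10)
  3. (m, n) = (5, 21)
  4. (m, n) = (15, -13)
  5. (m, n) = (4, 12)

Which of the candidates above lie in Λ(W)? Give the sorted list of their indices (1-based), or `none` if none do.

2, 3

Compute τ' = (4−√20)/2 = -0.236068, so π⊥(m,n) = m -0.236068·n.
candidate 1: (m,n)=(3,6) → π∥ = 3+6·τ ≈ 28.416408, π⊥ = 3+6·τ' ≈ 1.583592 ∉ [-0.3, 0.7) ⇒ out
candidate 2: (m,n)=(3,10) → π∥ = 3+10·τ ≈ 45.360680, π⊥ = 3+10·τ' ≈ 0.639320 ∈ [-0.3, 0.7) ⇒ IN Λ
candidate 3: (m,n)=(5,21) → π∥ = 5+21·τ ≈ 93.957428, π⊥ = 5+21·τ' ≈ 0.042572 ∈ [-0.3, 0.7) ⇒ IN Λ
candidate 4: (m,n)=(15,-13) → π∥ = 15-13·τ ≈ -40.068884, π⊥ = 15-13·τ' ≈ 18.068884 ∉ [-0.3, 0.7) ⇒ out
candidate 5: (m,n)=(4,12) → π∥ = 4+12·τ ≈ 54.832816, π⊥ = 4+12·τ' ≈ 1.167184 ∉ [-0.3, 0.7) ⇒ out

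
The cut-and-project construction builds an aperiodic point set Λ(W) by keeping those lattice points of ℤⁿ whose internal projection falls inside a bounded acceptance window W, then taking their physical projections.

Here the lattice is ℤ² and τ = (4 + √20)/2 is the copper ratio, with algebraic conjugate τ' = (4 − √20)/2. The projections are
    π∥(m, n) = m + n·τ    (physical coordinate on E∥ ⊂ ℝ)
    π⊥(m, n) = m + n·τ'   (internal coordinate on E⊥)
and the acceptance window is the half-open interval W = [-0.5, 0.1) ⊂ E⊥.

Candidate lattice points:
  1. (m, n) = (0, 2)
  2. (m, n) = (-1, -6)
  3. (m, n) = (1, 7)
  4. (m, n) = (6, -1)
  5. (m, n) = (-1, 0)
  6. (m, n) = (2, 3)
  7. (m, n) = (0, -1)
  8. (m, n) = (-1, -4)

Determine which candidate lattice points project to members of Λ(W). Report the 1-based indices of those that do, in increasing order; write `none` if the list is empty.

Numerically τ ≈ 4.23607 and τ' = −1/τ ≈ -0.23607.
candidate 1: (m,n)=(0,2) → π∥ = 0+2·τ ≈ 8.47214, π⊥ = 0+2·τ' ≈ -0.47214 ∈ [-0.5, 0.1) ⇒ IN Λ
candidate 2: (m,n)=(-1,-6) → π∥ = -1-6·τ ≈ -26.41641, π⊥ = -1-6·τ' ≈ 0.41641 ∉ [-0.5, 0.1) ⇒ out
candidate 3: (m,n)=(1,7) → π∥ = 1+7·τ ≈ 30.65248, π⊥ = 1+7·τ' ≈ -0.65248 ∉ [-0.5, 0.1) ⇒ out
candidate 4: (m,n)=(6,-1) → π∥ = 6-1·τ ≈ 1.76393, π⊥ = 6-1·τ' ≈ 6.23607 ∉ [-0.5, 0.1) ⇒ out
candidate 5: (m,n)=(-1,0) → π∥ = -1+0·τ ≈ -1.00000, π⊥ = -1+0·τ' ≈ -1.00000 ∉ [-0.5, 0.1) ⇒ out
candidate 6: (m,n)=(2,3) → π∥ = 2+3·τ ≈ 14.70820, π⊥ = 2+3·τ' ≈ 1.29180 ∉ [-0.5, 0.1) ⇒ out
candidate 7: (m,n)=(0,-1) → π∥ = 0-1·τ ≈ -4.23607, π⊥ = 0-1·τ' ≈ 0.23607 ∉ [-0.5, 0.1) ⇒ out
candidate 8: (m,n)=(-1,-4) → π∥ = -1-4·τ ≈ -17.94427, π⊥ = -1-4·τ' ≈ -0.05573 ∈ [-0.5, 0.1) ⇒ IN Λ

1, 8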